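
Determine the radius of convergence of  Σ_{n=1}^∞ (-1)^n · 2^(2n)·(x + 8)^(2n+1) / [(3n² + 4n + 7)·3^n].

The ratio of consecutive coefficients is [(3n² + 4n + 7)/(3(n+1)² + 4(n+1) + 7)] · 4/3 → 4/3.
Successive powers of (x + 8) differ by 2, so the series converges when |x + 8|² · 4/3 < 1, i.e. |x + 8| < √(3/4). So R = √3/2.

R = √3/2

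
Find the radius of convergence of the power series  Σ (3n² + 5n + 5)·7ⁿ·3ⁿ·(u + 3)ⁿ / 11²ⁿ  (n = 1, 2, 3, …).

The ratio of consecutive coefficients is [(3(n+1)² + 5(n+1) + 5)/(3n² + 5n + 5)] · 7·3/121 → 21/121.
Thus R = 1/(21/121) = 121/21.

R = 121/21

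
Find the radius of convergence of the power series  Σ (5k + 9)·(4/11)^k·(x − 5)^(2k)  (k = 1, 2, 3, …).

By the ratio test, |a_{k+1}/a_k| = [(5(k+1) + 9)/(5k + 9)] · 4/11 → 4/11.
Writing y = (x − 5)², the series in y has radius 11/4, so |x − 5| < √(11/4) and R = √11/2.

R = √11/2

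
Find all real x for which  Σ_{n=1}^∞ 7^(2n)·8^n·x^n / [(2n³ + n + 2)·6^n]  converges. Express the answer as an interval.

[-3/196, 3/196]

Ratio test: |a_{n+1}/a_n| = [(2n³ + n + 2)/(2(n+1)³ + (n+1) + 2)] · 49·8/6 → 196/3 as n → ∞.
The series converges when 196/3 · |x| < 1, giving R = 3/196.
At x = 3/196: the series is dominated by a constant times Σ 1/n³, which converges (p = 3 > 1).
Endpoint x = -3/196: absolute convergence follows by limit comparison with Σ 1/n³.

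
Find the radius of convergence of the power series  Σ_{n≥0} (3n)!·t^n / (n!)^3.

The ratio of consecutive coefficients is (3n+1)·(3n+2)·(3n+3)/(n+1)³ → 27.
The series converges when 27 · |t| < 1, giving R = 1/27.

R = 1/27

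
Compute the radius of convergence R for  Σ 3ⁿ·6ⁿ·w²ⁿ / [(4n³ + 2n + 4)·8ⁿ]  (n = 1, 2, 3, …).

Ratio test: |a_{n+1}/a_n| = [(4n³ + 2n + 4)/(4(n+1)³ + 2(n+1) + 4)] · 3·6/8 → 9/4 as n → ∞.
Writing y = w², the series in y has radius 4/9, so |w| < √(4/9) = 2/3 and R = 2/3.

R = 2/3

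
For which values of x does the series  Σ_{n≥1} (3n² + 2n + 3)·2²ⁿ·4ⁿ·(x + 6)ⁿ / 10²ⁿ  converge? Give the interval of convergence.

(-49/4, 1/4)

Ratio test: |a_{n+1}/a_n| = [(3(n+1)² + 2(n+1) + 3)/(3n² + 2n + 3)] · 4·4/100 → 4/25 as n → ∞.
Hence the series converges for |x + 6| < 1/(4/25) = 25/4, so the radius of convergence is 25/4.
When x = 1/4, the terms have absolute value of order n², which does not tend to 0, so the series diverges by the divergence test.
Check x = -49/4: the terms do not tend to 0, so the series diverges.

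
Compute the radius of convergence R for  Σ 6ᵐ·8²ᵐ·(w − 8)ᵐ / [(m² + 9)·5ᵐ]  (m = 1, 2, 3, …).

Apply the ratio test: |a_{m+1}| / |a_m| = [(m² + 9)/((m+1)² + 9)] · 6·64/5, which tends to 384/5 as m → ∞.
The series converges when 384/5 · |w − 8| < 1, giving R = 5/384.

R = 5/384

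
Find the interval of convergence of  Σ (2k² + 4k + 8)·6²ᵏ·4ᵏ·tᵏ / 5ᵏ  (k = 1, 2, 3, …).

Ratio test: |a_{k+1}/a_k| = [(2(k+1)² + 4(k+1) + 8)/(2k² + 4k + 8)] · 36·4/5 → 144/5 as k → ∞.
Thus R = 1/(144/5) = 5/144.
At t = 5/144: the k-th term does not approach 0; divergence by the term test.
When t = -5/144, the k-th term does not approach 0; divergence by the term test.

(-5/144, 5/144)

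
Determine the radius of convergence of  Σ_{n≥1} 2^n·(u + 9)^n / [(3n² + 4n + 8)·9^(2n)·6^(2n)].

Ratio test: |a_{n+1}/a_n| = [(3n² + 4n + 8)/(3(n+1)² + 4(n+1) + 8)] · 2/(81·36) → 1/1458 as n → ∞.
Thus R = 1/(1/1458) = 1458.

R = 1458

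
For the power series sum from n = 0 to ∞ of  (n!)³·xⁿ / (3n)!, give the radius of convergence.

R = 27

By the ratio test, |a_{n+1}/a_n| = (n+1)³/[(3n+1)·(3n+2)·(3n+3)] → 1/27.
Convergence for |x| · 1/27 < 1, i.e. |x| < 27. So R = 27.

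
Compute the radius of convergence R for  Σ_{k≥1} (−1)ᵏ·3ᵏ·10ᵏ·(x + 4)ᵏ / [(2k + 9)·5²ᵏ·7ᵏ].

R = 35/6

By the ratio test, |a_{k+1}/a_k| = [(2k + 9)/(2(k+1) + 9)] · 3·10/(25·7) → 6/35.
Thus R = 1/(6/35) = 35/6.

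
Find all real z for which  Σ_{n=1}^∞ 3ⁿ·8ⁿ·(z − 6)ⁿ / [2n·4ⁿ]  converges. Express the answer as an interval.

Ratio test: |a_{n+1}/a_n| = [2n/2(n+1)] · 3·8/4 → 6 as n → ∞.
The series converges when 6 · |z − 6| < 1, giving R = 1/6.
Endpoint z = 37/6: the terms behave like c/n; limit comparison with the harmonic series gives divergence.
Check z = 35/6: an alternating series whose terms decrease to 0 in absolute value, so it converges by the Leibniz criterion.

[35/6, 37/6)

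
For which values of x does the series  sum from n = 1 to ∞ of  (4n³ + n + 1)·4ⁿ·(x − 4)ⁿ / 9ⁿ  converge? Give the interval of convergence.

(7/4, 25/4)

Apply the ratio test: |a_{n+1}| / |a_n| = [(4(n+1)³ + (n+1) + 1)/(4n³ + n + 1)] · 4/9, which tends to 4/9 as n → ∞.
The series converges when 4/9 · |x − 4| < 1, giving R = 9/4.
Check x = 25/4: the n-th term does not approach 0; divergence by the term test.
At x = 7/4: the terms have absolute value of order n³, which does not tend to 0, so the series diverges by the divergence test.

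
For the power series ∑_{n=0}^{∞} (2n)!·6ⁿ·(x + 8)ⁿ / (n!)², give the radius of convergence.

By the ratio test, |a_{n+1}/a_n| = (2n+1)·(2n+2)/(n+1)² · 6 → 24.
Convergence for |x + 8| · 24 < 1, i.e. |x + 8| < 1/24. So R = 1/24.

R = 1/24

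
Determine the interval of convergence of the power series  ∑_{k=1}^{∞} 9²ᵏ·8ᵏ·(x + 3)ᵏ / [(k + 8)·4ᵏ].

By the ratio test, |a_{k+1}/a_k| = [(k + 8)/((k+1) + 8)] · 81·8/4 → 162.
The series converges when 162 · |x + 3| < 1, giving R = 1/162.
At x = -485/162: the terms behave like c/k; limit comparison with the harmonic series gives divergence.
At x = -487/162: convergence follows from the alternating series test (terms decrease monotonically to 0).

[-487/162, -485/162)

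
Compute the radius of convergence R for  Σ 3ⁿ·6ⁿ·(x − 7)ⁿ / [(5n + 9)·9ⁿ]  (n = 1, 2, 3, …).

The ratio of consecutive coefficients is [(5n + 9)/(5(n+1) + 9)] · 3·6/9 → 2.
Convergence for |x − 7| · 2 < 1, i.e. |x − 7| < 1/2. So R = 1/2.

R = 1/2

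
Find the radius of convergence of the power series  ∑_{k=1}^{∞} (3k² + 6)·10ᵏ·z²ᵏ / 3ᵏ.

R = √30/10

Apply the ratio test: |a_{k+1}| / |a_k| = [(3(k+1)² + 6)/(3k² + 6)] · 10/3, which tends to 10/3 as k → ∞.
Successive powers of z differ by 2, so the series converges when |z|² · 10/3 < 1, i.e. |z| < √(3/10). So R = √30/10.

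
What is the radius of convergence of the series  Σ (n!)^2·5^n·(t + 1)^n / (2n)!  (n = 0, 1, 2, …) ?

By the ratio test, |a_{n+1}/a_n| = (n+1)²/[(2n+1)·(2n+2)] · 5 → 5/4.
Thus R = 1/(5/4) = 4/5.

R = 4/5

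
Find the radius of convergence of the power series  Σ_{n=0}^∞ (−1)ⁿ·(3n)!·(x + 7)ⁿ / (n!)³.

R = 1/27

Ratio test: |a_{n+1}/a_n| = (3n+1)·(3n+2)·(3n+3)/(n+1)³ → 27 as n → ∞.
The series converges when 27 · |x + 7| < 1, giving R = 1/27.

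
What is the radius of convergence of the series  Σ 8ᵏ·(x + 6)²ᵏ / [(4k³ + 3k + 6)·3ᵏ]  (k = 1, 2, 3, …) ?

The ratio of consecutive coefficients is [(4k³ + 3k + 6)/(4(k+1)³ + 3(k+1) + 6)] · 8/3 → 8/3.
Successive powers of (x + 6) differ by 2, so the series converges when |x + 6|² · 8/3 < 1, i.e. |x + 6| < √(3/8). So R = √6/4.

R = √6/4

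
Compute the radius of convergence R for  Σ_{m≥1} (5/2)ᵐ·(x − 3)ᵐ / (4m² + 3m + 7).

The ratio of consecutive coefficients is [(4m² + 3m + 7)/(4(m+1)² + 3(m+1) + 7)] · 5/2 → 5/2.
Convergence for |x − 3| · 5/2 < 1, i.e. |x − 3| < 2/5. So R = 2/5.

R = 2/5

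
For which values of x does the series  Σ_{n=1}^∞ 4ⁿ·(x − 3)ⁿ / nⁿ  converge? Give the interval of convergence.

(−∞, ∞)

Root test: |a_n|^(1/n) = 4/n → 0.
Since the n-th root of |a_n| tends to 0, the series converges for all real x; R = ∞.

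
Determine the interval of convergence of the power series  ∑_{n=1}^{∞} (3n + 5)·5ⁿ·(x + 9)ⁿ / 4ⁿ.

(-49/5, -41/5)

The ratio of consecutive coefficients is [(3(n+1) + 5)/(3n + 5)] · 5/4 → 5/4.
Convergence for |x + 9| · 5/4 < 1, i.e. |x + 9| < 4/5. So R = 4/5.
Endpoint x = -41/5: the terms have absolute value of order n, which does not tend to 0, so the series diverges by the divergence test.
Check x = -49/5: the n-th term does not approach 0; divergence by the term test.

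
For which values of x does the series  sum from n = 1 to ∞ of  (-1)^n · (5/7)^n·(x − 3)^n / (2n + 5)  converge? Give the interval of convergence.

Apply the ratio test: |a_{n+1}| / |a_n| = [(2n + 5)/(2(n+1) + 5)] · 5/7, which tends to 5/7 as n → ∞.
The series converges when 5/7 · |x − 3| < 1, giving R = 7/5.
When x = 22/5, convergence follows from the alternating series test (terms decrease monotonically to 0).
Check x = 8/5: the terms behave like c/n; limit comparison with the harmonic series gives divergence.

(8/5, 22/5]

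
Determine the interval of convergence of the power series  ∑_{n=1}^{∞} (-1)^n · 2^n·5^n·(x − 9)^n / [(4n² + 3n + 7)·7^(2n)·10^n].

[-40, 58]

By the ratio test, |a_{n+1}/a_n| = [(4n² + 3n + 7)/(4(n+1)² + 3(n+1) + 7)] · 2·5/(49·10) → 1/49.
The series converges when 1/49 · |x − 9| < 1, giving R = 49.
When x = 58, absolute convergence follows by limit comparison with Σ 1/n².
At x = -40: the terms are on the order of 1/n², so the series converges absolutely by comparison with the p-series (p = 2 > 1).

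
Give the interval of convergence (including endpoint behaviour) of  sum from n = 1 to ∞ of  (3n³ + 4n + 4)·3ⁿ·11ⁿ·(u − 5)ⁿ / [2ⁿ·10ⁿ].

(145/33, 185/33)

The ratio of consecutive coefficients is [(3(n+1)³ + 4(n+1) + 4)/(3n³ + 4n + 4)] · 3·11/(2·10) → 33/20.
Hence the series converges for |u − 5| < 1/(33/20) = 20/33, so the radius of convergence is 20/33.
At u = 185/33: the n-th term does not approach 0; divergence by the term test.
Endpoint u = 145/33: the terms do not tend to 0, so the series diverges.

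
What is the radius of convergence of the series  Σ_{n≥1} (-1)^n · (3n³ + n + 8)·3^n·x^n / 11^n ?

Ratio test: |a_{n+1}/a_n| = [(3(n+1)³ + (n+1) + 8)/(3n³ + n + 8)] · 3/11 → 3/11 as n → ∞.
Convergence for |x| · 3/11 < 1, i.e. |x| < 11/3. So R = 11/3.

R = 11/3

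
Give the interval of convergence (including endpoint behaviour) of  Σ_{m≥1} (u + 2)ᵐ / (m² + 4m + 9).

By the ratio test, |a_{m+1}/a_m| = (m² + 4m + 9)/((m+1)² + 4(m+1) + 9) → 1.
Convergence for |u + 2| < 1, so R = 1.
At u = -1: the terms are on the order of 1/m², so the series converges absolutely by comparison with the p-series (p = 2 > 1).
When u = -3, absolute convergence follows by limit comparison with Σ 1/m².

[-3, -1]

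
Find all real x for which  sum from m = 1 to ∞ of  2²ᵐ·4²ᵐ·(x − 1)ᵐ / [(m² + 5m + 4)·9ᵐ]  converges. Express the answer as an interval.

Ratio test: |a_{m+1}/a_m| = [(m² + 5m + 4)/((m+1)² + 5(m+1) + 4)] · 4·16/9 → 64/9 as m → ∞.
Hence the series converges for |x − 1| < 1/(64/9) = 9/64, so the radius of convergence is 9/64.
Check x = 73/64: the terms are on the order of 1/m², so the series converges absolutely by comparison with the p-series (p = 2 > 1).
Endpoint x = 55/64: absolute convergence follows by limit comparison with Σ 1/m².

[55/64, 73/64]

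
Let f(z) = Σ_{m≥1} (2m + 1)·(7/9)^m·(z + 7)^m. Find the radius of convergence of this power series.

The ratio of consecutive coefficients is [(2(m+1) + 1)/(2m + 1)] · 7/9 → 7/9.
The series converges when 7/9 · |z + 7| < 1, giving R = 9/7.

R = 9/7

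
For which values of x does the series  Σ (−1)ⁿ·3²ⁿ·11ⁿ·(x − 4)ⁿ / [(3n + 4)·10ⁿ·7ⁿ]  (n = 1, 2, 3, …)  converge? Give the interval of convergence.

(326/99, 466/99]

The ratio of consecutive coefficients is [(3n + 4)/(3(n+1) + 4)] · 9·11/(10·7) → 99/70.
Thus R = 1/(99/70) = 70/99.
Endpoint x = 466/99: convergence follows from the alternating series test (terms decrease monotonically to 0).
When x = 326/99, comparison with the harmonic series Σ 1/n shows the series diverges.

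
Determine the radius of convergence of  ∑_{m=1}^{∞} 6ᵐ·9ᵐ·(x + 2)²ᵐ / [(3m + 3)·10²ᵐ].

The ratio of consecutive coefficients is [(3m + 3)/(3(m+1) + 3)] · 6·9/100 → 27/50.
Successive powers of (x + 2) differ by 2, so the series converges when |x + 2|² · 27/50 < 1, i.e. |x + 2| < √(50/27). So R = 5√6/9.

R = 5√6/9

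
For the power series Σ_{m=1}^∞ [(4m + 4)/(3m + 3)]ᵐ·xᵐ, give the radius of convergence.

By the Cauchy root test, |a_m|^(1/m) = (4m + 4)/(3m + 3) → 4/3.
The series converges when 4/3 · |x| < 1, giving R = 3/4.

R = 3/4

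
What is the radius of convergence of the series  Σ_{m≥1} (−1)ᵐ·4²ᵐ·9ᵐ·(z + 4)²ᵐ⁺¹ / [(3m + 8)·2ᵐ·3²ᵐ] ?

The ratio of consecutive coefficients is [(3m + 8)/(3(m+1) + 8)] · 16·9/(2·9) → 8.
Successive powers of (z + 4) differ by 2, so the series converges when |z + 4|² · 8 < 1, i.e. |z + 4| < √(1/8). So R = √2/4.

R = √2/4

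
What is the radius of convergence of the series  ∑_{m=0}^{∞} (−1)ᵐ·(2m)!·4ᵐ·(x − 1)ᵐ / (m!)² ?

R = 1/16

By the ratio test, |a_{m+1}/a_m| = (2m+1)·(2m+2)/(m+1)² · 4 → 16.
Hence the series converges for |x − 1| < 1/(16) = 1/16, so the radius of convergence is 1/16.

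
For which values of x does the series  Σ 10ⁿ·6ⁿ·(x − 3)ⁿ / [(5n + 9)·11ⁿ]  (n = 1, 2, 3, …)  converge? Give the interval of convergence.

[169/60, 191/60)

Ratio test: |a_{n+1}/a_n| = [(5n + 9)/(5(n+1) + 9)] · 10·6/11 → 60/11 as n → ∞.
Convergence for |x − 3| · 60/11 < 1, i.e. |x − 3| < 11/60. So R = 11/60.
Endpoint x = 191/60: the terms behave like c/n; limit comparison with the harmonic series gives divergence.
Check x = 169/60: the terms alternate in sign and decrease monotonically to 0 in absolute value (size ~ c/n), so the alternating series test gives convergence.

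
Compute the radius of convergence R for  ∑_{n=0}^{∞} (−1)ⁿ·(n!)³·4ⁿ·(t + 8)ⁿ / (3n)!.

R = 27/4

Apply the ratio test: |a_{n+1}| / |a_n| = (n+1)³/[(3n+1)·(3n+2)·(3n+3)] · 4, which tends to 4/27 as n → ∞.
Convergence for |t + 8| · 4/27 < 1, i.e. |t + 8| < 27/4. So R = 27/4.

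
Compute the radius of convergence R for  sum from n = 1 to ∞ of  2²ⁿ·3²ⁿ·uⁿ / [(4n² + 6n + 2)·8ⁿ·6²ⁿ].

R = 8

The ratio of consecutive coefficients is [(4n² + 6n + 2)/(4(n+1)² + 6(n+1) + 2)] · 4·9/(8·36) → 1/8.
The series converges when 1/8 · |u| < 1, giving R = 8.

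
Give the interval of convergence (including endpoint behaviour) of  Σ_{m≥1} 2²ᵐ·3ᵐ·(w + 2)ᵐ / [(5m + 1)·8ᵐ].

[-8/3, -4/3)

Ratio test: |a_{m+1}/a_m| = [(5m + 1)/(5(m+1) + 1)] · 4·3/8 → 3/2 as m → ∞.
Hence the series converges for |w + 2| < 1/(3/2) = 2/3, so the radius of convergence is 2/3.
Check w = -4/3: comparison with the harmonic series Σ 1/m shows the series diverges.
At w = -8/3: convergence follows from the alternating series test (terms decrease monotonically to 0).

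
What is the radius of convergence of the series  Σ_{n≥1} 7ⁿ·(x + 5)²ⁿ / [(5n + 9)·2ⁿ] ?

Ratio test: |a_{n+1}/a_n| = [(5n + 9)/(5(n+1) + 9)] · 7/2 → 7/2 as n → ∞.
Successive powers of (x + 5) differ by 2, so the series converges when |x + 5|² · 7/2 < 1, i.e. |x + 5| < √(2/7). So R = √14/7.

R = √14/7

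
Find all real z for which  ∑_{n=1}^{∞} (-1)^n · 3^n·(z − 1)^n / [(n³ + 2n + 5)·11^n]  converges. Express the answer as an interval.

[-8/3, 14/3]

Ratio test: |a_{n+1}/a_n| = [(n³ + 2n + 5)/((n+1)³ + 2(n+1) + 5)] · 3/11 → 3/11 as n → ∞.
Hence the series converges for |z − 1| < 1/(3/11) = 11/3, so the radius of convergence is 11/3.
Endpoint z = 14/3: absolute convergence follows by limit comparison with Σ 1/n³.
Endpoint z = -8/3: absolute convergence follows by limit comparison with Σ 1/n³.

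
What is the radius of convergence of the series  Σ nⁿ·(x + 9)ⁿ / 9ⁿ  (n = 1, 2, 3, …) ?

R = 0

Root test: |a_n|^(1/n) = n/9 → ∞.
The root grows without bound, so R = 0 (convergence only at x = -9).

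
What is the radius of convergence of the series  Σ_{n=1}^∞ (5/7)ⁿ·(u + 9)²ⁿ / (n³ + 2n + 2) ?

The ratio of consecutive coefficients is [(n³ + 2n + 2)/((n+1)³ + 2(n+1) + 2)] · 5/7 → 5/7.
Since the exponent of (u + 9) increases by 2 each term, convergence requires |u + 9|² < 7/5, hence R = √35/5.

R = √35/5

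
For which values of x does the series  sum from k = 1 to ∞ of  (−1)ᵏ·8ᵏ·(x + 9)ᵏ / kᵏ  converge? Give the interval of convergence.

(−∞, ∞)

Applying the root test, |a_k|^(1/k) = 8/k → 0.
The limit is 0 for every x, so R = ∞.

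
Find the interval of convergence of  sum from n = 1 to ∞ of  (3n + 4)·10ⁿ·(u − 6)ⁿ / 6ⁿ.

(27/5, 33/5)

By the ratio test, |a_{n+1}/a_n| = [(3(n+1) + 4)/(3n + 4)] · 10/6 → 5/3.
Convergence for |u − 6| · 5/3 < 1, i.e. |u − 6| < 3/5. So R = 3/5.
At u = 33/5: the terms have absolute value of order n, which does not tend to 0, so the series diverges by the divergence test.
Check u = 27/5: the n-th term does not approach 0; divergence by the term test.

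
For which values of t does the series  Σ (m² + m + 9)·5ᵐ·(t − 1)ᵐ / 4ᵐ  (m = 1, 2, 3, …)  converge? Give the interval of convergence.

(1/5, 9/5)

Ratio test: |a_{m+1}/a_m| = [((m+1)² + (m+1) + 9)/(m² + m + 9)] · 5/4 → 5/4 as m → ∞.
The series converges when 5/4 · |t − 1| < 1, giving R = 4/5.
At t = 9/5: the m-th term does not approach 0; divergence by the term test.
When t = 1/5, the terms have absolute value of order m², which does not tend to 0, so the series diverges by the divergence test.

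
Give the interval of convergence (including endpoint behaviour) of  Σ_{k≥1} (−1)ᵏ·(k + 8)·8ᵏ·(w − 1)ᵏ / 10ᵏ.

(-1/4, 9/4)

The ratio of consecutive coefficients is [((k+1) + 8)/(k + 8)] · 8/10 → 4/5.
Convergence for |w − 1| · 4/5 < 1, i.e. |w − 1| < 5/4. So R = 5/4.
Check w = 9/4: the terms do not tend to 0, so the series diverges.
When w = -1/4, the k-th term does not approach 0; divergence by the term test.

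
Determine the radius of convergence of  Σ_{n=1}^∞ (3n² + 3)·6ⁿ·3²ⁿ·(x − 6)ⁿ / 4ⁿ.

R = 2/27

Apply the ratio test: |a_{n+1}| / |a_n| = [(3(n+1)² + 3)/(3n² + 3)] · 6·9/4, which tends to 27/2 as n → ∞.
Hence the series converges for |x − 6| < 1/(27/2) = 2/27, so the radius of convergence is 2/27.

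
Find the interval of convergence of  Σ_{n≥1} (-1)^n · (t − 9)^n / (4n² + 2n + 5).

[8, 10]

Ratio test: |a_{n+1}/a_n| = (4n² + 2n + 5)/(4(n+1)² + 2(n+1) + 5) → 1 as n → ∞.
Convergence for |t − 9| < 1, so R = 1.
At t = 10: absolute convergence follows by limit comparison with Σ 1/n².
At t = 8: the terms are on the order of 1/n², so the series converges absolutely by comparison with the p-series (p = 2 > 1).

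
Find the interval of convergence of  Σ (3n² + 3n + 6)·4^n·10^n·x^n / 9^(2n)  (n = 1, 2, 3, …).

(-81/40, 81/40)

Apply the ratio test: |a_{n+1}| / |a_n| = [(3(n+1)² + 3(n+1) + 6)/(3n² + 3n + 6)] · 4·10/81, which tends to 40/81 as n → ∞.
Hence the series converges for |x| < 1/(40/81) = 81/40, so the radius of convergence is 81/40.
Endpoint x = 81/40: the n-th term does not approach 0; divergence by the term test.
When x = -81/40, the terms have absolute value of order n², which does not tend to 0, so the series diverges by the divergence test.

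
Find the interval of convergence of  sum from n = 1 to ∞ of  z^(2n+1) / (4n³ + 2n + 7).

Ratio test: |a_{n+1}/a_n| = (4n³ + 2n + 7)/(4(n+1)³ + 2(n+1) + 7) → 1 as n → ∞.
Writing y = z², the series in y has radius 1, so |z| < √(1) = 1 and R = 1.
Check z = 1: the series is dominated by a constant times Σ 1/n³, which converges (p = 3 > 1).
At z = -1: absolute convergence follows by limit comparison with Σ 1/n³.

[-1, 1]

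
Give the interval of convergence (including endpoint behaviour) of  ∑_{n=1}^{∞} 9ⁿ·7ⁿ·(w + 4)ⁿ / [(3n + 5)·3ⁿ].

[-85/21, -83/21)

The ratio of consecutive coefficients is [(3n + 5)/(3(n+1) + 5)] · 9·7/3 → 21.
Convergence for |w + 4| · 21 < 1, i.e. |w + 4| < 1/21. So R = 1/21.
At w = -83/21: the terms are asymptotic to a nonzero constant times 1/n, so the series diverges by limit comparison with Σ 1/n.
When w = -85/21, an alternating series whose terms decrease to 0 in absolute value, so it converges by the Leibniz criterion.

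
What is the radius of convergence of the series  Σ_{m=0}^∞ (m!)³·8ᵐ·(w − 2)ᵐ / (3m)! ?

R = 27/8

Apply the ratio test: |a_{m+1}| / |a_m| = (m+1)³/[(3m+1)·(3m+2)·(3m+3)] · 8, which tends to 8/27 as m → ∞.
The series converges when 8/27 · |w − 2| < 1, giving R = 27/8.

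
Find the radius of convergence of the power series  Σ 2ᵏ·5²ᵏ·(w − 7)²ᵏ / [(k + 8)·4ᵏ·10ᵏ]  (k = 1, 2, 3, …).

R = 2√5/5

Apply the ratio test: |a_{k+1}| / |a_k| = [(k + 8)/((k+1) + 8)] · 2·25/(4·10), which tends to 5/4 as k → ∞.
Successive powers of (w − 7) differ by 2, so the series converges when |w − 7|² · 5/4 < 1, i.e. |w − 7| < √(4/5). So R = 2√5/5.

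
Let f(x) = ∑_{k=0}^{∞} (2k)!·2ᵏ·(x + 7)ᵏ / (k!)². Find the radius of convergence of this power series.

Apply the ratio test: |a_{k+1}| / |a_k| = (2k+1)·(2k+2)/(k+1)² · 2, which tends to 8 as k → ∞.
Thus R = 1/(8) = 1/8.

R = 1/8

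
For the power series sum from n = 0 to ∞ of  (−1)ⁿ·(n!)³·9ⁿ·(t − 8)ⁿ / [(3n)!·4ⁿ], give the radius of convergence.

R = 12

The ratio of consecutive coefficients is (n+1)³/[(3n+1)·(3n+2)·(3n+3)] · 9/4 → 1/12.
Hence the series converges for |t − 8| < 1/(1/12) = 12, so the radius of convergence is 12.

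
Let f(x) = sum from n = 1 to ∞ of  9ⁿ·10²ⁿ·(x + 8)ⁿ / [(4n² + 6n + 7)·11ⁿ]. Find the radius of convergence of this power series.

By the ratio test, |a_{n+1}/a_n| = [(4n² + 6n + 7)/(4(n+1)² + 6(n+1) + 7)] · 9·100/11 → 900/11.
Thus R = 1/(900/11) = 11/900.

R = 11/900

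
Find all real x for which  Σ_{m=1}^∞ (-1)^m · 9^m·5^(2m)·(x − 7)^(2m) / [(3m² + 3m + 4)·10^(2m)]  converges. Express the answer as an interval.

[19/3, 23/3]

Ratio test: |a_{m+1}/a_m| = [(3m² + 3m + 4)/(3(m+1)² + 3(m+1) + 4)] · 9·25/100 → 9/4 as m → ∞.
Writing y = (x − 7)², the series in y has radius 4/9, so |x − 7| < √(4/9) = 2/3 and R = 2/3.
At x = 23/3: the series is dominated by a constant times Σ 1/m², which converges (p = 2 > 1).
Check x = 19/3: absolute convergence follows by limit comparison with Σ 1/m².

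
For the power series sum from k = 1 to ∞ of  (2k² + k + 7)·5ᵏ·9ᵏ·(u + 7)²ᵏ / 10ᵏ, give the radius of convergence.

The ratio of consecutive coefficients is [(2(k+1)² + (k+1) + 7)/(2k² + k + 7)] · 5·9/10 → 9/2.
Writing y = (u + 7)², the series in y has radius 2/9, so |u + 7| < √(2/9) and R = √2/3.

R = √2/3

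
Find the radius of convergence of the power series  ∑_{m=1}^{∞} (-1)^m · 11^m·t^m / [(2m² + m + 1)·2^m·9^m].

Apply the ratio test: |a_{m+1}| / |a_m| = [(2m² + m + 1)/(2(m+1)² + (m+1) + 1)] · 11/(2·9), which tends to 11/18 as m → ∞.
Hence the series converges for |t| < 1/(11/18) = 18/11, so the radius of convergence is 18/11.

R = 18/11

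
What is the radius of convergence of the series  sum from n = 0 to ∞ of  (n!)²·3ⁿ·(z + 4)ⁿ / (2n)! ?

By the ratio test, |a_{n+1}/a_n| = (n+1)²/[(2n+1)·(2n+2)] · 3 → 3/4.
Convergence for |z + 4| · 3/4 < 1, i.e. |z + 4| < 4/3. So R = 4/3.

R = 4/3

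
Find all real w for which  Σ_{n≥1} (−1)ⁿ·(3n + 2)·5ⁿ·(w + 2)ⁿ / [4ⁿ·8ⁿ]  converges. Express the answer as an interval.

Apply the ratio test: |a_{n+1}| / |a_n| = [(3(n+1) + 2)/(3n + 2)] · 5/(4·8), which tends to 5/32 as n → ∞.
The series converges when 5/32 · |w + 2| < 1, giving R = 32/5.
At w = 22/5: the terms have absolute value of order n, which does not tend to 0, so the series diverges by the divergence test.
Check w = -42/5: the terms have absolute value of order n, which does not tend to 0, so the series diverges by the divergence test.

(-42/5, 22/5)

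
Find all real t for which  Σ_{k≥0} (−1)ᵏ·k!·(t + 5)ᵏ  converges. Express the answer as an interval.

The ratio of consecutive coefficients is (k+1) → ∞.
The ratio grows without bound, so the series diverges whenever (t + 5) ≠ 0; it converges only at t = -5. R = 0.

{-5}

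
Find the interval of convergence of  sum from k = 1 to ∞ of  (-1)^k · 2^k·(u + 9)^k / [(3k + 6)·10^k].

Apply the ratio test: |a_{k+1}| / |a_k| = [(3k + 6)/(3(k+1) + 6)] · 2/10, which tends to 1/5 as k → ∞.
Hence the series converges for |u + 9| < 1/(1/5) = 5, so the radius of convergence is 5.
Endpoint u = -4: an alternating series whose terms decrease to 0 in absolute value, so it converges by the Leibniz criterion.
Check u = -14: the terms are asymptotic to a nonzero constant times 1/k, so the series diverges by limit comparison with Σ 1/k.

(-14, -4]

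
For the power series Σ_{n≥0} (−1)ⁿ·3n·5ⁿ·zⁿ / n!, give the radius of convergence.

R = ∞

Apply the ratio test: |a_{n+1}| / |a_n| = 3(n+1)/3n · 5 · 1/(n+1), which tends to 0 as n → ∞.
The ratio tends to 0 regardless of z, hence R = ∞.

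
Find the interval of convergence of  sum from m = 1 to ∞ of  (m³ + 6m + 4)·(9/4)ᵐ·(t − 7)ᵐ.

The ratio of consecutive coefficients is [((m+1)³ + 6(m+1) + 4)/(m³ + 6m + 4)] · 9/4 → 9/4.
The series converges when 9/4 · |t − 7| < 1, giving R = 4/9.
When t = 67/9, the m-th term does not approach 0; divergence by the term test.
Endpoint t = 59/9: the terms do not tend to 0, so the series diverges.

(59/9, 67/9)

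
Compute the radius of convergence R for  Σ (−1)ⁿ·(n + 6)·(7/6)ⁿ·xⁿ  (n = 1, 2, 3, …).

By the ratio test, |a_{n+1}/a_n| = [((n+1) + 6)/(n + 6)] · 7/6 → 7/6.
Hence the series converges for |x| < 1/(7/6) = 6/7, so the radius of convergence is 6/7.

R = 6/7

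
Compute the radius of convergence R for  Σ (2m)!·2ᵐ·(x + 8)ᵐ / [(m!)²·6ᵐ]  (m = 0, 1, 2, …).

Ratio test: |a_{m+1}/a_m| = (2m+1)·(2m+2)/(m+1)² · 2/6 → 4/3 as m → ∞.
Hence the series converges for |x + 8| < 1/(4/3) = 3/4, so the radius of convergence is 3/4.

R = 3/4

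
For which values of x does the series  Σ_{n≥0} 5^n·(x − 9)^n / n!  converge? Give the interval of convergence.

Ratio test: |a_{n+1}/a_n| = 5 · 1/(n+1) → 0 as n → ∞.
Since the limit is 0 < 1 for every x, the series converges on all of ℝ and R = ∞.

(−∞, ∞)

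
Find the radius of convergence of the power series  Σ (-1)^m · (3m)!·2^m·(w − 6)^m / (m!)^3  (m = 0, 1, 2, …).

Apply the ratio test: |a_{m+1}| / |a_m| = (3m+1)·(3m+2)·(3m+3)/(m+1)³ · 2, which tends to 54 as m → ∞.
Hence the series converges for |w − 6| < 1/(54) = 1/54, so the radius of convergence is 1/54.

R = 1/54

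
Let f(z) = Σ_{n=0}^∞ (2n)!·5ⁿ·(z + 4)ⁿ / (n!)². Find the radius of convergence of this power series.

R = 1/20

Ratio test: |a_{n+1}/a_n| = (2n+1)·(2n+2)/(n+1)² · 5 → 20 as n → ∞.
The series converges when 20 · |z + 4| < 1, giving R = 1/20.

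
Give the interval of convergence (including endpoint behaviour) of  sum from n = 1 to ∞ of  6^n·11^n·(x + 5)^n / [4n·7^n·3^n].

[-117/22, -103/22)

Ratio test: |a_{n+1}/a_n| = [4n/4(n+1)] · 6·11/(7·3) → 22/7 as n → ∞.
The series converges when 22/7 · |x + 5| < 1, giving R = 7/22.
Endpoint x = -103/22: the terms are asymptotic to a nonzero constant times 1/n, so the series diverges by limit comparison with Σ 1/n.
At x = -117/22: convergence follows from the alternating series test (terms decrease monotonically to 0).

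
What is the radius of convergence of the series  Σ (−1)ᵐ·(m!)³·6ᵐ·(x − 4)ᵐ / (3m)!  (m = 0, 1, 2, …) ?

By the ratio test, |a_{m+1}/a_m| = (m+1)³/[(3m+1)·(3m+2)·(3m+3)] · 6 → 2/9.
Thus R = 1/(2/9) = 9/2.

R = 9/2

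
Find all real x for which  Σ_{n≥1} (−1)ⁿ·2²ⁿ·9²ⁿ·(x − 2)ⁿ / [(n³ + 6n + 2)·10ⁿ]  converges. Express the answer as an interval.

By the ratio test, |a_{n+1}/a_n| = [(n³ + 6n + 2)/((n+1)³ + 6(n+1) + 2)] · 4·81/10 → 162/5.
The series converges when 162/5 · |x − 2| < 1, giving R = 5/162.
When x = 329/162, the series is dominated by a constant times Σ 1/n³, which converges (p = 3 > 1).
At x = 319/162: absolute convergence follows by limit comparison with Σ 1/n³.

[319/162, 329/162]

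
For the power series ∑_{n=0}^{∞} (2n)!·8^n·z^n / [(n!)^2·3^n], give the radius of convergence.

R = 3/32

Ratio test: |a_{n+1}/a_n| = (2n+1)·(2n+2)/(n+1)² · 8/3 → 32/3 as n → ∞.
Convergence for |z| · 32/3 < 1, i.e. |z| < 3/32. So R = 3/32.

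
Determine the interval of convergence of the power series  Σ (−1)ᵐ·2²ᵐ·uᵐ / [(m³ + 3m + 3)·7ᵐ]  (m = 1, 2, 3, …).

[-7/4, 7/4]

The ratio of consecutive coefficients is [(m³ + 3m + 3)/((m+1)³ + 3(m+1) + 3)] · 4/7 → 4/7.
Hence the series converges for |u| < 1/(4/7) = 7/4, so the radius of convergence is 7/4.
When u = 7/4, the terms are on the order of 1/m³, so the series converges absolutely by comparison with the p-series (p = 3 > 1).
Endpoint u = -7/4: absolute convergence follows by limit comparison with Σ 1/m³.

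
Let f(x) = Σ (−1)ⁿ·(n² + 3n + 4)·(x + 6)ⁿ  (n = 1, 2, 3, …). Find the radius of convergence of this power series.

Ratio test: |a_{n+1}/a_n| = ((n+1)² + 3(n+1) + 4)/(n² + 3n + 4) → 1 as n → ∞.
Hence R = 1.

R = 1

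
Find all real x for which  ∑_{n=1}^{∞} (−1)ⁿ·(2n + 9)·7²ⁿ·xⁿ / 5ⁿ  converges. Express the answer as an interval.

Apply the ratio test: |a_{n+1}| / |a_n| = [(2(n+1) + 9)/(2n + 9)] · 49/5, which tends to 49/5 as n → ∞.
Convergence for |x| · 49/5 < 1, i.e. |x| < 5/49. So R = 5/49.
Check x = 5/49: the n-th term does not approach 0; divergence by the term test.
At x = -5/49: the terms do not tend to 0, so the series diverges.

(-5/49, 5/49)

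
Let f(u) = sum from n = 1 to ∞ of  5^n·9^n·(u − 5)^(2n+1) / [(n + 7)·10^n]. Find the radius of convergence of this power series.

Apply the ratio test: |a_{n+1}| / |a_n| = [(n + 7)/((n+1) + 7)] · 5·9/10, which tends to 9/2 as n → ∞.
Successive powers of (u − 5) differ by 2, so the series converges when |u − 5|² · 9/2 < 1, i.e. |u − 5| < √(2/9). So R = √2/3.

R = √2/3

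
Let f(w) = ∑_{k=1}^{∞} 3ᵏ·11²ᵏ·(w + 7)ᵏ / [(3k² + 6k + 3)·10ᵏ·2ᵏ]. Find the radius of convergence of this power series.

R = 20/363

By the ratio test, |a_{k+1}/a_k| = [(3k² + 6k + 3)/(3(k+1)² + 6(k+1) + 3)] · 3·121/(10·2) → 363/20.
Hence the series converges for |w + 7| < 1/(363/20) = 20/363, so the radius of convergence is 20/363.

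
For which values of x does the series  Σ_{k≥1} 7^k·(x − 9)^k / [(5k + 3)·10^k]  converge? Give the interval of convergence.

The ratio of consecutive coefficients is [(5k + 3)/(5(k+1) + 3)] · 7/10 → 7/10.
Convergence for |x − 9| · 7/10 < 1, i.e. |x − 9| < 10/7. So R = 10/7.
At x = 73/7: the terms behave like c/k; limit comparison with the harmonic series gives divergence.
Endpoint x = 53/7: an alternating series whose terms decrease to 0 in absolute value, so it converges by the Leibniz criterion.

[53/7, 73/7)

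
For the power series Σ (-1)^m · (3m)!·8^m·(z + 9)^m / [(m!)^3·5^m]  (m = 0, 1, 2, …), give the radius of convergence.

Ratio test: |a_{m+1}/a_m| = (3m+1)·(3m+2)·(3m+3)/(m+1)³ · 8/5 → 216/5 as m → ∞.
Thus R = 1/(216/5) = 5/216.

R = 5/216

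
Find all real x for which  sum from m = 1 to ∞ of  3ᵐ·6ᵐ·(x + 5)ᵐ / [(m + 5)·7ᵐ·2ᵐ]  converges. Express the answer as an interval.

By the ratio test, |a_{m+1}/a_m| = [(m + 5)/((m+1) + 5)] · 3·6/(7·2) → 9/7.
Hence the series converges for |x + 5| < 1/(9/7) = 7/9, so the radius of convergence is 7/9.
When x = -38/9, comparison with the harmonic series Σ 1/m shows the series diverges.
Endpoint x = -52/9: an alternating series whose terms decrease to 0 in absolute value, so it converges by the Leibniz criterion.

[-52/9, -38/9)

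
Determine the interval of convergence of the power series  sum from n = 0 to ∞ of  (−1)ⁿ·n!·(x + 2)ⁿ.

By the ratio test, |a_{n+1}/a_n| = (n+1) → ∞.
The ratio grows without bound, so the series diverges whenever (x + 2) ≠ 0; it converges only at x = -2. R = 0.

{-2}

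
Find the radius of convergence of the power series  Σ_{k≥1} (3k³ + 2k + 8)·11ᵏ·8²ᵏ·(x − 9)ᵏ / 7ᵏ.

R = 7/704

Ratio test: |a_{k+1}/a_k| = [(3(k+1)³ + 2(k+1) + 8)/(3k³ + 2k + 8)] · 11·64/7 → 704/7 as k → ∞.
Thus R = 1/(704/7) = 7/704.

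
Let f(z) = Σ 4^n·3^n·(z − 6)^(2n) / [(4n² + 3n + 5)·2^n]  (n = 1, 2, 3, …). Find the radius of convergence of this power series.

The ratio of consecutive coefficients is [(4n² + 3n + 5)/(4(n+1)² + 3(n+1) + 5)] · 4·3/2 → 6.
Successive powers of (z − 6) differ by 2, so the series converges when |z − 6|² · 6 < 1, i.e. |z − 6| < √(1/6). So R = √6/6.

R = √6/6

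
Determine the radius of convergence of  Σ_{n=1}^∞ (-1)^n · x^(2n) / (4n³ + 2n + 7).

The ratio of consecutive coefficients is (4n³ + 2n + 7)/(4(n+1)³ + 2(n+1) + 7) → 1.
Successive powers of x differ by 2, so the series converges when |x|² · 1 < 1, i.e. |x| < √(1) = 1. So R = 1.

R = 1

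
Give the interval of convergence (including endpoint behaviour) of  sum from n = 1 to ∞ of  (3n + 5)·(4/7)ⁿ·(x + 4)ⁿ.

Ratio test: |a_{n+1}/a_n| = [(3(n+1) + 5)/(3n + 5)] · 4/7 → 4/7 as n → ∞.
Thus R = 1/(4/7) = 7/4.
When x = -9/4, the terms do not tend to 0, so the series diverges.
Check x = -23/4: the terms have absolute value of order n, which does not tend to 0, so the series diverges by the divergence test.

(-23/4, -9/4)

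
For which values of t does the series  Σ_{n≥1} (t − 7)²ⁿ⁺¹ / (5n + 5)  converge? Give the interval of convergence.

(6, 8)

By the ratio test, |a_{n+1}/a_n| = (5n + 5)/(5(n+1) + 5) → 1.
Since the exponent of (t − 7) increases by 2 each term, convergence requires |t − 7|² < 1, hence R = 1.
Check t = 8: the terms are asymptotic to a nonzero constant times 1/n, so the series diverges by limit comparison with Σ 1/n.
Check t = 6: comparison with the harmonic series Σ 1/n shows the series diverges.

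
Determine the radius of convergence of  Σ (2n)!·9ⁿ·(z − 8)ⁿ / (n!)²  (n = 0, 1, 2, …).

R = 1/36

The ratio of consecutive coefficients is (2n+1)·(2n+2)/(n+1)² · 9 → 36.
Hence the series converges for |z − 8| < 1/(36) = 1/36, so the radius of convergence is 1/36.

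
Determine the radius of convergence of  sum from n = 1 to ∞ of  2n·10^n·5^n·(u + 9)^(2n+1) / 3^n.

By the ratio test, |a_{n+1}/a_n| = [2(n+1)/2n] · 10·5/3 → 50/3.
Since the exponent of (u + 9) increases by 2 each term, convergence requires |u + 9|² < 3/50, hence R = √6/10.

R = √6/10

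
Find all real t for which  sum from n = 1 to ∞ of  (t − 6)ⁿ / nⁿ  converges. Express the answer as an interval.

By the Cauchy root test, |a_n|^(1/n) = 1/n → 0.
Since the n-th root of |a_n| tends to 0, the series converges for all real t; R = ∞.

(−∞, ∞)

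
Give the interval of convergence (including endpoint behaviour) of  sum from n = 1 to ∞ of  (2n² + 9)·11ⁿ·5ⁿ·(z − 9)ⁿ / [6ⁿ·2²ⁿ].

(471/55, 519/55)

Apply the ratio test: |a_{n+1}| / |a_n| = [(2(n+1)² + 9)/(2n² + 9)] · 11·5/(6·4), which tends to 55/24 as n → ∞.
Convergence for |z − 9| · 55/24 < 1, i.e. |z − 9| < 24/55. So R = 24/55.
Check z = 519/55: the n-th term does not approach 0; divergence by the term test.
When z = 471/55, the terms have absolute value of order n², which does not tend to 0, so the series diverges by the divergence test.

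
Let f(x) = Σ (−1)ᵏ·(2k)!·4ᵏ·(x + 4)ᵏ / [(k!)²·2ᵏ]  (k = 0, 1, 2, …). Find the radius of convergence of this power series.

By the ratio test, |a_{k+1}/a_k| = (2k+1)·(2k+2)/(k+1)² · 4/2 → 8.
Thus R = 1/(8) = 1/8.

R = 1/8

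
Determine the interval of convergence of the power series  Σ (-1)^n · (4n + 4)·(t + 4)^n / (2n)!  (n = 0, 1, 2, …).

(−∞, ∞)

The ratio of consecutive coefficients is (4(n+1) + 4)/(4n + 4) · 1/[(2n+1)·(2n+2)] → 0.
The ratio tends to 0 regardless of t, hence R = ∞.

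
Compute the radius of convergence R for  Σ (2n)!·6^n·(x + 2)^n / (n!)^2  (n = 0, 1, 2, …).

R = 1/24

The ratio of consecutive coefficients is (2n+1)·(2n+2)/(n+1)² · 6 → 24.
Convergence for |x + 2| · 24 < 1, i.e. |x + 2| < 1/24. So R = 1/24.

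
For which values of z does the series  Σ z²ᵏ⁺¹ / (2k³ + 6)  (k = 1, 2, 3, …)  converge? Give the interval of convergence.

The ratio of consecutive coefficients is (2k³ + 6)/(2(k+1)³ + 6) → 1.
Successive powers of z differ by 2, so the series converges when |z|² · 1 < 1, i.e. |z| < √(1) = 1. So R = 1.
When z = 1, the series is dominated by a constant times Σ 1/k³, which converges (p = 3 > 1).
Check z = -1: the terms are on the order of 1/k³, so the series converges absolutely by comparison with the p-series (p = 3 > 1).

[-1, 1]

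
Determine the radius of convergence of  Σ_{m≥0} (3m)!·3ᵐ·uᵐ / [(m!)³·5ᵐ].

R = 5/81

Apply the ratio test: |a_{m+1}| / |a_m| = (3m+1)·(3m+2)·(3m+3)/(m+1)³ · 3/5, which tends to 81/5 as m → ∞.
Thus R = 1/(81/5) = 5/81.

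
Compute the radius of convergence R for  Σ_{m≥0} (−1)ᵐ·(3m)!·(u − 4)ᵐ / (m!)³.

R = 1/27

Ratio test: |a_{m+1}/a_m| = (3m+1)·(3m+2)·(3m+3)/(m+1)³ → 27 as m → ∞.
Convergence for |u − 4| · 27 < 1, i.e. |u − 4| < 1/27. So R = 1/27.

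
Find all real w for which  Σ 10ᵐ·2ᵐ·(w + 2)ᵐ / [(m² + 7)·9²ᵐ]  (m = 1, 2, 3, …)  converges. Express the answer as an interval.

[-121/20, 41/20]

The ratio of consecutive coefficients is [(m² + 7)/((m+1)² + 7)] · 10·2/81 → 20/81.
Thus R = 1/(20/81) = 81/20.
Endpoint w = 41/20: the series is dominated by a constant times Σ 1/m², which converges (p = 2 > 1).
Check w = -121/20: the series is dominated by a constant times Σ 1/m², which converges (p = 2 > 1).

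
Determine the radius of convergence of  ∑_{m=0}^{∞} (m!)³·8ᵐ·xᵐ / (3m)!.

R = 27/8

Apply the ratio test: |a_{m+1}| / |a_m| = (m+1)³/[(3m+1)·(3m+2)·(3m+3)] · 8, which tends to 8/27 as m → ∞.
Hence the series converges for |x| < 1/(8/27) = 27/8, so the radius of convergence is 27/8.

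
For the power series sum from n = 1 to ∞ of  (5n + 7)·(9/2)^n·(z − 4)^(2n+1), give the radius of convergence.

Ratio test: |a_{n+1}/a_n| = [(5(n+1) + 7)/(5n + 7)] · 9/2 → 9/2 as n → ∞.
Writing y = (z − 4)², the series in y has radius 2/9, so |z − 4| < √(2/9) and R = √2/3.

R = √2/3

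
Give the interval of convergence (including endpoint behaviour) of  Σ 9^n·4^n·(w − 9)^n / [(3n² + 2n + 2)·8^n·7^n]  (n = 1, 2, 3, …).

Apply the ratio test: |a_{n+1}| / |a_n| = [(3n² + 2n + 2)/(3(n+1)² + 2(n+1) + 2)] · 9·4/(8·7), which tends to 9/14 as n → ∞.
Thus R = 1/(9/14) = 14/9.
Check w = 95/9: the series is dominated by a constant times Σ 1/n², which converges (p = 2 > 1).
At w = 67/9: the terms are on the order of 1/n², so the series converges absolutely by comparison with the p-series (p = 2 > 1).

[67/9, 95/9]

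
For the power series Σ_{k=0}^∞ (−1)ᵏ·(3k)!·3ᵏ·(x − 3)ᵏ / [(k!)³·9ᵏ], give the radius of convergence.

R = 1/9

The ratio of consecutive coefficients is (3k+1)·(3k+2)·(3k+3)/(k+1)³ · 3/9 → 9.
Convergence for |x − 3| · 9 < 1, i.e. |x − 3| < 1/9. So R = 1/9.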